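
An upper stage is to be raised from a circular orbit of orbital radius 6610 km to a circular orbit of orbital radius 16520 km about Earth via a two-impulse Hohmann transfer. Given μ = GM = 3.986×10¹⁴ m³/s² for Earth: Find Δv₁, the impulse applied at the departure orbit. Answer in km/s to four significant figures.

r₁ = 6610 km = 6.610×10⁶ m.
r₂ = 16520 km = 1.652×10⁷ m.
Transfer ellipse a_t = (r₁ + r₂)/2 = 1.156×10⁷ m.
At r₁: circular v_c1 = √(μ/r₁) = 7765 m/s; transfer-perigee v_p = √[μ(2/r₁ − 1/a_t)] = 9281 m/s.
Δv₁ = v_p − v_c1 = 1516 m/s.
= 1.516 km/s.

Δv ≈ 1.516 km/s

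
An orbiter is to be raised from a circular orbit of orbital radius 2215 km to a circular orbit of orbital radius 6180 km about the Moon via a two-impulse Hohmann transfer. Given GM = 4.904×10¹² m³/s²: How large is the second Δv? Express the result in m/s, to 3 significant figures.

r₁ = 2215 km = 2.215×10⁶ m.
r₂ = 6180 km = 6.180×10⁶ m.
Transfer ellipse a_t = (r₁ + r₂)/2 = 4.198×10⁶ m.
At r₁: circular v_c1 = √(μ/r₁) = 1488 m/s; transfer-perilune v_p = √[μ(2/r₁ − 1/a_t)] = 1805 m/s.
At r₂: circular v_c2 = √(μ/r₂) = 890.8 m/s; transfer-apolune v_a = √[μ(2/r₂ − 1/a_t)] = 647.1 m/s.
Δv₂ = v_c2 − v_a = 243.7 m/s.

Δv ≈ 244 m/s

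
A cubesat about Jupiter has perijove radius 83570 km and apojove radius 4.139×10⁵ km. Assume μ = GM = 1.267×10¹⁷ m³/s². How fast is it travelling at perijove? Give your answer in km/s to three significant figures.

Semi-major axis a = (r_p + r_a)/2 = 2.4874×10⁵ km = 2.487×10⁸ m.
Vis-viva: v² = μ(2/r − 1/a) = 1.267×10¹⁷ × (2.393×10⁻⁸ − 4.020×10⁻⁹) = 2.523×10⁹ m²/s².
v = 50230 m/s = 50.23 km/s.

v ≈ 50.2 km/s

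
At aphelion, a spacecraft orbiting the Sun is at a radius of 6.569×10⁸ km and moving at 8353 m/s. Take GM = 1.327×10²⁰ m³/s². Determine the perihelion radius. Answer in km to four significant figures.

r_a = 6.569×10¹¹ m.
Specific energy ε = v²/2 − μ/r = -1.671×10⁸ J/kg, so a = −μ/(2ε) = 3.970×10¹¹ m.
The apsides satisfy r_p + r_a = 2a, so the perihelion radius is 2a − r_a = 1.371×10¹¹ m = 1.3713×10⁸ km.

perihelion radius ≈ 1.371×10⁸ km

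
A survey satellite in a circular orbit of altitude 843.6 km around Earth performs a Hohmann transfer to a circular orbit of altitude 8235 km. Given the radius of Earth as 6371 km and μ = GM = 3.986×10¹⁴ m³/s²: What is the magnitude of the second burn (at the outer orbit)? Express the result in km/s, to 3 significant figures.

Δv ≈ 0.976 km/s

r₁ = 6371 + 843.6 = 7214.6 km = 7.2146×10⁶ m.
r₂ = 6371 + 8235 = 14606 km = 1.4606×10⁷ m.
Transfer ellipse a_t = (r₁ + r₂)/2 = 1.091×10⁷ m.
At r₁: circular v_c1 = √(μ/r₁) = 7433 m/s; transfer-perigee v_p = √[μ(2/r₁ − 1/a_t)] = 8600 m/s.
At r₂: circular v_c2 = √(μ/r₂) = 5224 m/s; transfer-apogee v_a = √[μ(2/r₂ − 1/a_t)] = 4248 m/s.
Δv₂ = v_c2 − v_a = 975.9 m/s.
= 0.9759 km/s.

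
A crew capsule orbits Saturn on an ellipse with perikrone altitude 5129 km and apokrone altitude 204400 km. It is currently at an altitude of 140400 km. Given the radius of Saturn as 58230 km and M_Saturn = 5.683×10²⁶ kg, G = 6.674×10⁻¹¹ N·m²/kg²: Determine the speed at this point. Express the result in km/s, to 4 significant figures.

v ≈ 12.21 km/s

μ = GM = 6.674×10⁻¹¹ × 5.683×10²⁶ = 3.793×10¹⁶ m³/s².
r_p = 58230 + 5129 = 63359 km = 6.3359×10⁷ m.
r_a = 58230 + 204400 = 262630 km = 2.6263×10⁸ m.
r = 58230 + 140400 = 1.9863×10⁵ km = 1.986×10⁸ m.
Semi-major axis a = (r_p + r_a)/2 = 1.6299×10⁵ km = 1.630×10⁸ m.
Vis-viva: v² = μ(2/r − 1/a) = 3.793×10¹⁶ × (1.007×10⁻⁸ − 6.135×10⁻⁹) = 1.492×10⁸ m²/s².
v = 12210 m/s = 12.21 km/s.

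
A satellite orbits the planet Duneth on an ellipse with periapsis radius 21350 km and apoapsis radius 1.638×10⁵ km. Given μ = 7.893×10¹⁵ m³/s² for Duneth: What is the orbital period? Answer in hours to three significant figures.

Semi-major axis a = (r_p + r_a)/2 = (21350 + 1.6380×10⁵)/2 = 92575 km = 9.258×10⁷ m.
By Kepler's third law T = 2π√(a³/μ) = 2π × 1.003×10⁴ = 6.299×10⁴ s.
= 17.50 hours.

T ≈ 17.5 hours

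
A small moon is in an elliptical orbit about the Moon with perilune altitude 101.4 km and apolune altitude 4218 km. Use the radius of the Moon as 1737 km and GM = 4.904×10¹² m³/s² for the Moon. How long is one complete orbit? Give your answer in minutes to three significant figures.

T ≈ 364 minutes

r_p = 1737 + 101.4 = 1838.4 km = 1.8384×10⁶ m.
r_a = 1737 + 4218 = 5955.0 km = 5.9550×10⁶ m.
Semi-major axis a = (r_p + r_a)/2 = (1838.4 + 5955.0)/2 = 3896.7 km = 3.897×10⁶ m.
By Kepler's third law T = 2π√(a³/μ) = 2π × 3.474×10³ = 2.182×10⁴ s.
= 363.7 minutes.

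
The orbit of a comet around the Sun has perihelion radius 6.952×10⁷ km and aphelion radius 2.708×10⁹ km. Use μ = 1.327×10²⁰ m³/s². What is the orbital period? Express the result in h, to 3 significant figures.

Semi-major axis a = (r_p + r_a)/2 = (6.9520×10⁷ + 2.7080×10⁹)/2 = 1.3888×10⁹ km = 1.389×10¹² m.
By Kepler's third law T = 2π√(a³/μ) = 2π × 1.421×10⁸ = 8.927×10⁸ s.
= 2.480×10⁵ h.

T ≈ 248000 h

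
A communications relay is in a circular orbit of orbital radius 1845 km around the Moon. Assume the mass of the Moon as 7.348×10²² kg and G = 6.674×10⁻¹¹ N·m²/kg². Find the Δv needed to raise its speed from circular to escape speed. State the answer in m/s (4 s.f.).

Δv ≈ 675.3 m/s

μ = GM = 6.674×10⁻¹¹ × 7.348×10²² = 4.904×10¹² m³/s².
r = 1845 km = 1.845×10⁶ m.
Circular speed v_c = √(μ/r) = 1630 m/s.
Escape speed v_esc = √(2μ/r) = √2 × v_c = 2306 m/s.
Δv = v_esc − v_c = 675.3 m/s.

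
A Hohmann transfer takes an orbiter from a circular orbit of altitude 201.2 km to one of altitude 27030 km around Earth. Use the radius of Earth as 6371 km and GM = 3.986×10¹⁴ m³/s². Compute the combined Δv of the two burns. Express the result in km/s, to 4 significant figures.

r₁ = 6371 + 201.2 = 6572.2 km = 6.5722×10⁶ m.
r₂ = 6371 + 27030 = 33401 km = 3.3401×10⁷ m.
Transfer ellipse a_t = (r₁ + r₂)/2 = 1.999×10⁷ m.
At r₁: circular v_c1 = √(μ/r₁) = 7788 m/s; transfer-perigee v_p = √[μ(2/r₁ − 1/a_t)] = 10070 m/s.
Δv₁ = v_p − v_c1 = 2280 m/s.
At r₂: circular v_c2 = √(μ/r₂) = 3455 m/s; transfer-apogee v_a = √[μ(2/r₂ − 1/a_t)] = 1981 m/s.
Δv₂ = v_c2 − v_a = 1474 m/s.
Total Δv = Δv₁ + Δv₂ = 3753 m/s = 3.753 km/s.

Δv_total ≈ 3.753 km/s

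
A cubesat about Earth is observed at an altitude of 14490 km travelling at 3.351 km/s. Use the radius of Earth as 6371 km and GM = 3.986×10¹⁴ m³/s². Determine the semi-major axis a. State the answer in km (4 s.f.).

a ≈ 14770 km

r = 6371 + 14490 = 20861 km = 2.086×10⁷ m.
Specific orbital energy ε = v²/2 − μ/r = (3351)²/2 − 3.986×10¹⁴/2.086×10⁷ = -1.349×10⁷ J/kg.
Since ε = −μ/(2a), a = −μ/(2ε) = 1.477×10⁷ m = 14771 km.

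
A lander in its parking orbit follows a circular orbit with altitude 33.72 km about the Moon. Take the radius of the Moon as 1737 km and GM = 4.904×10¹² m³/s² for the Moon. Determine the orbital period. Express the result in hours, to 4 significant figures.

r = 1737 + 33.72 = 1770.7 km = 1.7707×10⁶ m.
Kepler's third law: T = 2π√(r³/μ) = 2π√((1.771×10⁶)³ / 4.904×10¹²).
r³/μ = 1.132×10⁶ s², so T = 2π × 1.064×10³ = 6.685×10³ s.
Converting: 6.685×10³ s ÷ 3600 = 1.857 hours.

T ≈ 1.857 hours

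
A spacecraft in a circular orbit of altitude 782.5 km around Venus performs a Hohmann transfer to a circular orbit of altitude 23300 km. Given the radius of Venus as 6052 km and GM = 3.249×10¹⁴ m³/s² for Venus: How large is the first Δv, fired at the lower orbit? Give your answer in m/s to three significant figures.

Δv ≈ 1890 m/s

r₁ = 6052 + 782.5 = 6834.5 km = 6.8345×10⁶ m.
r₂ = 6052 + 23300 = 29352 km = 2.9352×10⁷ m.
Transfer ellipse a_t = (r₁ + r₂)/2 = 1.809×10⁷ m.
At r₁: circular v_c1 = √(μ/r₁) = 6895 m/s; transfer-periapsis v_p = √[μ(2/r₁ − 1/a_t)] = 8782 m/s.
Δv₁ = v_p − v_c1 = 1887 m/s.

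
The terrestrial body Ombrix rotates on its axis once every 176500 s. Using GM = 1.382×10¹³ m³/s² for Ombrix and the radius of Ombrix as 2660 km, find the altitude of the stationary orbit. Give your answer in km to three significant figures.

A synchronous orbit has period T, so by Kepler's third law a = (μT²/4π²)^(1/3).
μT²/4π² = 1.382×10¹³ × (1.765×10⁵)² / 39.48 = 1.091×10²² m³.
a = 2.218×10⁷ m = 22176 km.
Altitude h = a − R = 22176 − 2660 = 19516 km.

h_sync ≈ 19500 km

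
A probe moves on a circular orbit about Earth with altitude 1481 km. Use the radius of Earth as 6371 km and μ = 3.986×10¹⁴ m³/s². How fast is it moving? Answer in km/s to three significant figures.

r = 6371 + 1481 = 7852.0 km = 7.8520×10⁶ m.
For a circular orbit v = √(μ/r) = √(3.986×10¹⁴ / 7.852×10⁶) = √(5.076×10⁷) = 7125 m/s.
That is 7.125 km/s.

v ≈ 7.12 km/s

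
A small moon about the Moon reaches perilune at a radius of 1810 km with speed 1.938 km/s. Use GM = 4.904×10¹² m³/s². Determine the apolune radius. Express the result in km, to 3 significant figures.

apolune radius ≈ 4090 km

r_p = 1.810×10⁶ m.
Specific energy ε = v²/2 − μ/r = -8.315×10⁵ J/kg, so a = −μ/(2ε) = 2.949×10⁶ m.
The apsides satisfy r_p + r_a = 2a, so the apolune radius is 2a − r_p = 4.088×10⁶ m = 4088.0 km.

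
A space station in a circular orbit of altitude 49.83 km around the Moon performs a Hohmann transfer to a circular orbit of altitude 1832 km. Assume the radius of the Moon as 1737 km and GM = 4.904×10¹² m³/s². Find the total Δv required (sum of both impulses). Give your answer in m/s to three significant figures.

Δv_total ≈ 471 m/s

r₁ = 1737 + 49.83 = 1786.8 km = 1.7868×10⁶ m.
r₂ = 1737 + 1832 = 3569.0 km = 3.5690×10⁶ m.
Transfer ellipse a_t = (r₁ + r₂)/2 = 2.678×10⁶ m.
At r₁: circular v_c1 = √(μ/r₁) = 1657 m/s; transfer-perilune v_p = √[μ(2/r₁ − 1/a_t)] = 1913 m/s.
Δv₁ = v_p − v_c1 = 255.9 m/s.
At r₂: circular v_c2 = √(μ/r₂) = 1172 m/s; transfer-apolune v_a = √[μ(2/r₂ − 1/a_t)] = 957.5 m/s.
Δv₂ = v_c2 − v_a = 214.7 m/s.
Total Δv = Δv₁ + Δv₂ = 470.6 m/s.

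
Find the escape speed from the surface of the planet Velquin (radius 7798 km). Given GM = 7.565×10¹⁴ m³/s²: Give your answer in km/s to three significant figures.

v_esc ≈ 13.9 km/s

r = R = 7.798×10⁶ m.
Escape speed v_esc = √(2μ/r) = √(2 × 7.565×10¹⁴ / 7.798×10⁶) = √(1.940×10⁸) = 13930 m/s.
= 13.93 km/s.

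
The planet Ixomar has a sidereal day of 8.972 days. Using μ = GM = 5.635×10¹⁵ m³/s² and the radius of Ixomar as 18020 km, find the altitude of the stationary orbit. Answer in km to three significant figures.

h_sync ≈ 4.23×10⁵ km

T = 8.972 days = 7.752×10⁵ s.
A synchronous orbit has period T, so by Kepler's third law a = (μT²/4π²)^(1/3).
μT²/4π² = 5.635×10¹⁵ × (7.752×10⁵)² / 39.48 = 8.577×10²⁵ m³.
a = 4.410×10⁸ m = 4.4101×10⁵ km.
Altitude h = a − R = 4.4101×10⁵ − 18020 = 4.2299×10⁵ km.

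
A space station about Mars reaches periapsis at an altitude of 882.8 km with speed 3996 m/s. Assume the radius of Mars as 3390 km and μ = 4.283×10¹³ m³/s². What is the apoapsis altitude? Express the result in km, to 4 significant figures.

r_p = 3390 + 882.8 = 4272.8 km = 4.273×10⁶ m.
Specific energy ε = v²/2 − μ/r = -2.040×10⁶ J/kg, so a = −μ/(2ε) = 1.050×10⁷ m.
The apsides satisfy r_p + r_a = 2a, so the apoapsis radius is 2a − r_p = 1.672×10⁷ m = 16724 km.
Apoapsis altitude = 16724 − 3390 = 13334 km.

apoapsis altitude ≈ 13330 km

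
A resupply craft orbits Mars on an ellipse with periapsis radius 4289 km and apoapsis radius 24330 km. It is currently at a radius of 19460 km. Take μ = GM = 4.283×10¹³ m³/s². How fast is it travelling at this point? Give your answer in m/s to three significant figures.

Semi-major axis a = (r_p + r_a)/2 = 14310 km = 1.431×10⁷ m.
Vis-viva: v² = μ(2/r − 1/a) = 4.283×10¹³ × (1.028×10⁻⁷ − 6.988×10⁻⁸) = 1.409×10⁶ m²/s².
v = 1187 m/s.

v ≈ 1190 m/s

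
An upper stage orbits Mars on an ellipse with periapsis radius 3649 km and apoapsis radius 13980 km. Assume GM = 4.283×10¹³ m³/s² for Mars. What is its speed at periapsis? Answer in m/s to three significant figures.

Semi-major axis a = (r_p + r_a)/2 = 8814.5 km = 8.814×10⁶ m.
Vis-viva: v² = μ(2/r − 1/a) = 4.283×10¹³ × (5.481×10⁻⁷ − 1.134×10⁻⁷) = 1.862×10⁷ m²/s².
v = 4315 m/s.

v ≈ 4310 m/s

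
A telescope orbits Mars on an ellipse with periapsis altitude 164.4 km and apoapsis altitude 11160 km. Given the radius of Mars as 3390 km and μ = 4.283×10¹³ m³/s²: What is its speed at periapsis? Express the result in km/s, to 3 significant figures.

v ≈ 4.40 km/s

r_p = 3390 + 164.4 = 3554.4 km = 3.5544×10⁶ m.
r_a = 3390 + 11160 = 14550 km = 1.4550×10⁷ m.
Semi-major axis a = (r_p + r_a)/2 = 9052.2 km = 9.052×10⁶ m.
Vis-viva: v² = μ(2/r − 1/a) = 4.283×10¹³ × (5.627×10⁻⁷ − 1.105×10⁻⁷) = 1.937×10⁷ m²/s².
v = 4401 m/s = 4.401 km/s.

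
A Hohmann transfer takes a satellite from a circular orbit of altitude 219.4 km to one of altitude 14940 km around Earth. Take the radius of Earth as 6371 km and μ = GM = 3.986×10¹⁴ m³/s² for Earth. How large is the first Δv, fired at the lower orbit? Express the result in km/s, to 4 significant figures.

r₁ = 6371 + 219.4 = 6590.4 km = 6.5904×10⁶ m.
r₂ = 6371 + 14940 = 21311 km = 2.1311×10⁷ m.
Transfer ellipse a_t = (r₁ + r₂)/2 = 1.395×10⁷ m.
At r₁: circular v_c1 = √(μ/r₁) = 7777 m/s; transfer-perigee v_p = √[μ(2/r₁ − 1/a_t)] = 9612 m/s.
Δv₁ = v_p − v_c1 = 1835 m/s.
= 1.835 km/s.

Δv ≈ 1.835 km/s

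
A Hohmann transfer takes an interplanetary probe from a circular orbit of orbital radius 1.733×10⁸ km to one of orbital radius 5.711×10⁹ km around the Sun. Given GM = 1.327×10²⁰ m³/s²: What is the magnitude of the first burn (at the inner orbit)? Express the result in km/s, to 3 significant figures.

Δv ≈ 10.9 km/s

r₁ = 1.733×10⁸ km = 1.733×10¹¹ m.
r₂ = 5.711×10⁹ km = 5.711×10¹² m.
Transfer ellipse a_t = (r₁ + r₂)/2 = 2.942×10¹² m.
At r₁: circular v_c1 = √(μ/r₁) = 27670 m/s; transfer-perihelion v_p = √[μ(2/r₁ − 1/a_t)] = 38550 m/s.
Δv₁ = v_p − v_c1 = 10880 m/s.
= 10.88 km/s.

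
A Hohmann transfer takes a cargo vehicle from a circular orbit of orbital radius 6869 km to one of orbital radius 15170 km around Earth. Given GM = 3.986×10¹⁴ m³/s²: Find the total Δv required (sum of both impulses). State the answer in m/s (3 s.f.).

Δv_total ≈ 2400 m/s

r₁ = 6869 km = 6.869×10⁶ m.
r₂ = 15170 km = 1.517×10⁷ m.
Transfer ellipse a_t = (r₁ + r₂)/2 = 1.102×10⁷ m.
At r₁: circular v_c1 = √(μ/r₁) = 7618 m/s; transfer-perigee v_p = √[μ(2/r₁ − 1/a_t)] = 8938 m/s.
Δv₁ = v_p − v_c1 = 1320 m/s.
At r₂: circular v_c2 = √(μ/r₂) = 5126 m/s; transfer-apogee v_a = √[μ(2/r₂ − 1/a_t)] = 4047 m/s.
Δv₂ = v_c2 − v_a = 1079 m/s.
Total Δv = Δv₁ + Δv₂ = 2399 m/s.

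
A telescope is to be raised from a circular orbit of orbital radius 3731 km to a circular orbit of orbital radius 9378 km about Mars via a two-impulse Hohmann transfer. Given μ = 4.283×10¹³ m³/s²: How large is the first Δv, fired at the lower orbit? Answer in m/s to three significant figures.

r₁ = 3731 km = 3.731×10⁶ m.
r₂ = 9378 km = 9.378×10⁶ m.
Transfer ellipse a_t = (r₁ + r₂)/2 = 6.554×10⁶ m.
At r₁: circular v_c1 = √(μ/r₁) = 3388 m/s; transfer-periapsis v_p = √[μ(2/r₁ − 1/a_t)] = 4053 m/s.
Δv₁ = v_p − v_c1 = 664.6 m/s.

Δv ≈ 665 m/s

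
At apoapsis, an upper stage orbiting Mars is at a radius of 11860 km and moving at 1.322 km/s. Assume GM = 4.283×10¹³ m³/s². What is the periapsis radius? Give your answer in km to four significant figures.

r_a = 1.186×10⁷ m.
Specific energy ε = v²/2 − μ/r = -2.737×10⁶ J/kg, so a = −μ/(2ε) = 7.823×10⁶ m.
The apsides satisfy r_p + r_a = 2a, so the periapsis radius is 2a − r_a = 3.786×10⁶ m = 3785.9 km.

periapsis radius ≈ 3786 km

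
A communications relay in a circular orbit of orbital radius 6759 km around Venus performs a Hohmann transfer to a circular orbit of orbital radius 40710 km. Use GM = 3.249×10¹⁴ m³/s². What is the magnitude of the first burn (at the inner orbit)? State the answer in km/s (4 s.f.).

r₁ = 6759 km = 6.759×10⁶ m.
r₂ = 40710 km = 4.071×10⁷ m.
Transfer ellipse a_t = (r₁ + r₂)/2 = 2.373×10⁷ m.
At r₁: circular v_c1 = √(μ/r₁) = 6933 m/s; transfer-periapsis v_p = √[μ(2/r₁ − 1/a_t)] = 9080 m/s.
Δv₁ = v_p − v_c1 = 2147 m/s.
= 2.147 km/s.

Δv ≈ 2.147 km/s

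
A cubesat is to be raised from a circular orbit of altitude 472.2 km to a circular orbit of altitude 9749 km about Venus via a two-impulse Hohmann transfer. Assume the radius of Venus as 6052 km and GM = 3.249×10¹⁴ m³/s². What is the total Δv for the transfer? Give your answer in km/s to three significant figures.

Δv_total ≈ 2.41 km/s

r₁ = 6052 + 472.2 = 6524.2 km = 6.5242×10⁶ m.
r₂ = 6052 + 9749 = 15801 km = 1.5801×10⁷ m.
Transfer ellipse a_t = (r₁ + r₂)/2 = 1.116×10⁷ m.
At r₁: circular v_c1 = √(μ/r₁) = 7057 m/s; transfer-periapsis v_p = √[μ(2/r₁ − 1/a_t)] = 8396 m/s.
Δv₁ = v_p − v_c1 = 1339 m/s.
At r₂: circular v_c2 = √(μ/r₂) = 4535 m/s; transfer-apoapsis v_a = √[μ(2/r₂ − 1/a_t)] = 3467 m/s.
Δv₂ = v_c2 − v_a = 1068 m/s.
Total Δv = Δv₁ + Δv₂ = 2407 m/s = 2.407 km/s.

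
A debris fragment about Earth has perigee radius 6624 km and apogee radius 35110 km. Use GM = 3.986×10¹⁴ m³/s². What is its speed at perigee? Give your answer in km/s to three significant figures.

v ≈ 10.1 km/s

Semi-major axis a = (r_p + r_a)/2 = 20867 km = 2.087×10⁷ m.
Vis-viva: v² = μ(2/r − 1/a) = 3.986×10¹⁴ × (3.019×10⁻⁷ − 4.792×10⁻⁸) = 1.012×10⁸ m²/s².
v = 10060 m/s = 10.06 km/s.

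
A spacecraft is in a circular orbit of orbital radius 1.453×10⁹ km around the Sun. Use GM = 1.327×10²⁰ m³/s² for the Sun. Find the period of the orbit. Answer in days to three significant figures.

r = 1.453×10⁹ km = 1.453×10¹² m.
Kepler's third law: T = 2π√(r³/μ) = 2π√((1.453×10¹²)³ / 1.327×10²⁰).
r³/μ = 2.312×10¹⁶ s², so T = 2π × 1.520×10⁸ = 9.553×10⁸ s.
Converting: 9.553×10⁸ s ÷ 86400 = 11060 days.

T ≈ 11100 days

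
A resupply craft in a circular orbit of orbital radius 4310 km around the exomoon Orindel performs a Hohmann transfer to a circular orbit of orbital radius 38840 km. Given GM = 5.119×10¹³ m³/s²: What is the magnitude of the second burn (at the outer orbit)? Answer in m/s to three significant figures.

r₁ = 4310 km = 4.310×10⁶ m.
r₂ = 38840 km = 3.884×10⁷ m.
Transfer ellipse a_t = (r₁ + r₂)/2 = 2.158×10⁷ m.
At r₁: circular v_c1 = √(μ/r₁) = 3446 m/s; transfer-periapsis v_p = √[μ(2/r₁ − 1/a_t)] = 4624 m/s.
At r₂: circular v_c2 = √(μ/r₂) = 1148 m/s; transfer-apoapsis v_a = √[μ(2/r₂ − 1/a_t)] = 513.1 m/s.
Δv₂ = v_c2 − v_a = 634.9 m/s.

Δv ≈ 635 m/s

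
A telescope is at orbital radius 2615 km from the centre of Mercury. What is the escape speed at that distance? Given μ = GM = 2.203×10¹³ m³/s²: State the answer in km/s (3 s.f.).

v_esc ≈ 4.10 km/s

r = 2615 km = 2.615×10⁶ m.
Escape speed v_esc = √(2μ/r) = √(2 × 2.203×10¹³ / 2.615×10⁶) = √(1.685×10⁷) = 4105 m/s.
= 4.105 km/s.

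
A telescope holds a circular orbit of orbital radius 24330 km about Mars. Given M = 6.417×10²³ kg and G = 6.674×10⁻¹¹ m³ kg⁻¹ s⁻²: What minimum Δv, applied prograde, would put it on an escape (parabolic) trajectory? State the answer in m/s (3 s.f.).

Δv ≈ 550 m/s

μ = GM = 6.674×10⁻¹¹ × 6.417×10²³ = 4.283×10¹³ m³/s².
r = 24330 km = 2.433×10⁷ m.
Circular speed v_c = √(μ/r) = 1327 m/s.
Escape speed v_esc = √(2μ/r) = √2 × v_c = 1876 m/s.
Δv = v_esc − v_c = 549.6 m/s.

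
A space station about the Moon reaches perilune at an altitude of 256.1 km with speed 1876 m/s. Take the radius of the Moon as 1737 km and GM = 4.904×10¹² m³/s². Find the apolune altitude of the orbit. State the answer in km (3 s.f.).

r_p = 1737 + 256.1 = 1993.1 km = 1.993×10⁶ m.
Specific energy ε = v²/2 − μ/r = -7.008×10⁵ J/kg, so a = −μ/(2ε) = 3.499×10⁶ m.
The apsides satisfy r_p + r_a = 2a, so the apolune radius is 2a − r_p = 5.005×10⁶ m = 5004.6 km.
Apolune altitude = 5004.6 − 1737 = 3267.6 km.

apolune altitude ≈ 3270 km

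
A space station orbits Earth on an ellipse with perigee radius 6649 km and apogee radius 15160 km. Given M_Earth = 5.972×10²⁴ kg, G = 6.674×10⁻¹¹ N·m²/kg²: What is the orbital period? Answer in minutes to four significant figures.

T ≈ 188.9 minutes

μ = GM = 6.674×10⁻¹¹ × 5.972×10²⁴ = 3.986×10¹⁴ m³/s².
Semi-major axis a = (r_p + r_a)/2 = (6649.0 + 15160)/2 = 10904 km = 1.090×10⁷ m.
By Kepler's third law T = 2π√(a³/μ) = 2π × 1.804×10³ = 1.133×10⁴ s.
= 188.9 minutes.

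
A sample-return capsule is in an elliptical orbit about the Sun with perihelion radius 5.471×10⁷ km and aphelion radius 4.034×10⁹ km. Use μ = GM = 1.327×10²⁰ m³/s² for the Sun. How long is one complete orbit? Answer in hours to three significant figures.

T ≈ 443000 hours

Semi-major axis a = (r_p + r_a)/2 = (5.4710×10⁷ + 4.0340×10⁹)/2 = 2.0444×10⁹ km = 2.044×10¹² m.
By Kepler's third law T = 2π√(a³/μ) = 2π × 2.537×10⁸ = 1.594×10⁹ s.
= 4.429×10⁵ hours.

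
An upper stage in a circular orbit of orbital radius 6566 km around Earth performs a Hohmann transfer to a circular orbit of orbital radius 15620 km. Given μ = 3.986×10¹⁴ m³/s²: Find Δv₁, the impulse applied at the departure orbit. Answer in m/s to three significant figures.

r₁ = 6566 km = 6.566×10⁶ m.
r₂ = 15620 km = 1.562×10⁷ m.
Transfer ellipse a_t = (r₁ + r₂)/2 = 1.109×10⁷ m.
At r₁: circular v_c1 = √(μ/r₁) = 7791 m/s; transfer-perigee v_p = √[μ(2/r₁ − 1/a_t)] = 9246 m/s.
Δv₁ = v_p − v_c1 = 1454 m/s.

Δv ≈ 1450 m/s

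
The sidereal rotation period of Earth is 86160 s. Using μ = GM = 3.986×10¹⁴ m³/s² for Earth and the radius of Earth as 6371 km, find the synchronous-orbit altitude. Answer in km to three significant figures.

h_sync ≈ 35800 km

A synchronous orbit has period T, so by Kepler's third law a = (μT²/4π²)^(1/3).
μT²/4π² = 3.986×10¹⁴ × (8.616×10⁴)² / 39.48 = 7.495×10²² m³.
a = 4.216×10⁷ m = 42163 km.
Altitude h = a − R = 42163 − 6371 = 35792 km.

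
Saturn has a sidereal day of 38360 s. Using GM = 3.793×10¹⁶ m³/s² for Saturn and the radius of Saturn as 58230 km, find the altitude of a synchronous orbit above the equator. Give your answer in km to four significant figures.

h_sync ≈ 54000 km

A synchronous orbit has period T, so by Kepler's third law a = (μT²/4π²)^(1/3).
μT²/4π² = 3.793×10¹⁶ × (3.836×10⁴)² / 39.48 = 1.414×10²⁴ m³.
a = 1.122×10⁸ m = 1.1223×10⁵ km.
Altitude h = a − R = 1.1223×10⁵ − 58230 = 54005 km.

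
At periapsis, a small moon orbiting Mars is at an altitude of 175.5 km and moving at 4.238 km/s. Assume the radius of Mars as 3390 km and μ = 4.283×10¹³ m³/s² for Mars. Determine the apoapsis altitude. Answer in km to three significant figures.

r_p = 3390 + 175.5 = 3565.5 km = 3.566×10⁶ m.
Specific energy ε = v²/2 − μ/r = -3.032×10⁶ J/kg, so a = −μ/(2ε) = 7.063×10⁶ m.
The apsides satisfy r_p + r_a = 2a, so the apoapsis radius is 2a − r_p = 1.056×10⁷ m = 10560 km.
Apoapsis altitude = 10560 − 3390 = 7170.4 km.

apoapsis altitude ≈ 7170 km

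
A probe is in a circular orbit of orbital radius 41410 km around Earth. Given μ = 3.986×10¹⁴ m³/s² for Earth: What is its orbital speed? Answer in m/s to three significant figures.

v ≈ 3100 m/s

r = 41410 km = 4.141×10⁷ m.
For a circular orbit v = √(μ/r) = √(3.986×10¹⁴ / 4.141×10⁷) = √(9.626×10⁶) = 3103 m/s.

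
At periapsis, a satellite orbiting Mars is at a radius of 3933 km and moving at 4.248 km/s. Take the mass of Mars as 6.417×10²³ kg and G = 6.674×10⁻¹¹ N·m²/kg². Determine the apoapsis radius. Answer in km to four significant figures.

μ = GM = 6.674×10⁻¹¹ × 6.417×10²³ = 4.283×10¹³ m³/s².
r_p = 3.933×10⁶ m.
Specific energy ε = v²/2 − μ/r = -1.866×10⁶ J/kg, so a = −μ/(2ε) = 1.147×10⁷ m.
The apsides satisfy r_p + r_a = 2a, so the apoapsis radius is 2a − r_p = 1.901×10⁷ m = 19013 km.

apoapsis radius ≈ 19010 km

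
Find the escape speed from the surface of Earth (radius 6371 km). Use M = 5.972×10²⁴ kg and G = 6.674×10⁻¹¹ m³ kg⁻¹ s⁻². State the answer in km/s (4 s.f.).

v_esc ≈ 11.19 km/s

μ = GM = 6.674×10⁻¹¹ × 5.972×10²⁴ = 3.986×10¹⁴ m³/s².
r = R = 6.371×10⁶ m.
Escape speed v_esc = √(2μ/r) = √(2 × 3.986×10¹⁴ / 6.371×10⁶) = √(1.251×10⁸) = 11190 m/s.
= 11.19 km/s.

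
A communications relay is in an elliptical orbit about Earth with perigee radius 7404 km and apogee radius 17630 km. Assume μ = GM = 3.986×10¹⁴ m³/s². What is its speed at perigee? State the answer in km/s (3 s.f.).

v ≈ 8.71 km/s

Semi-major axis a = (r_p + r_a)/2 = 12517 km = 1.252×10⁷ m.
Vis-viva: v² = μ(2/r − 1/a) = 3.986×10¹⁴ × (2.701×10⁻⁷ − 7.989×10⁻⁸) = 7.583×10⁷ m²/s².
v = 8708 m/s = 8.708 km/s.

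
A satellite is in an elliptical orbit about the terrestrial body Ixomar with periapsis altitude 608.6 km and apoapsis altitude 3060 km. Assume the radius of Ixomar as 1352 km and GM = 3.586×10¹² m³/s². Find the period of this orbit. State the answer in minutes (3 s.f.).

T ≈ 315 minutes

r_p = 1352 + 608.6 = 1960.6 km = 1.9606×10⁶ m.
r_a = 1352 + 3060 = 4412.0 km = 4.4120×10⁶ m.
Semi-major axis a = (r_p + r_a)/2 = (1960.6 + 4412.0)/2 = 3186.3 km = 3.186×10⁶ m.
By Kepler's third law T = 2π√(a³/μ) = 2π × 3.003×10³ = 1.887×10⁴ s.
= 314.5 minutes.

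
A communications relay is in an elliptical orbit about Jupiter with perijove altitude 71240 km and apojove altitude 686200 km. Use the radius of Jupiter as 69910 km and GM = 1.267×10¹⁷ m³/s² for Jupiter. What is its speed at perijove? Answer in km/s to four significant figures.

v ≈ 38.90 km/s

r_p = 69910 + 71240 = 141150 km = 1.4115×10⁸ m.
r_a = 69910 + 686200 = 756110 km = 7.5611×10⁸ m.
Semi-major axis a = (r_p + r_a)/2 = 4.4863×10⁵ km = 4.486×10⁸ m.
Vis-viva: v² = μ(2/r − 1/a) = 1.267×10¹⁷ × (1.417×10⁻⁸ − 2.229×10⁻⁹) = 1.513×10⁹ m²/s².
v = 38900 m/s = 38.90 km/s.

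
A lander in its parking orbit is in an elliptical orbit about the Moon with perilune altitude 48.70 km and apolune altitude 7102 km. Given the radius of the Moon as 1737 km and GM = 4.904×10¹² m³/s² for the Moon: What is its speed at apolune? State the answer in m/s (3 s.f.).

r_p = 1737 + 48.70 = 1785.7 km = 1.7857×10⁶ m.
r_a = 1737 + 7102 = 8839.0 km = 8.8390×10⁶ m.
Semi-major axis a = (r_p + r_a)/2 = 5312.4 km = 5.312×10⁶ m.
Vis-viva: v² = μ(2/r − 1/a) = 4.904×10¹² × (2.263×10⁻⁷ − 1.882×10⁻⁷) = 1.865×10⁵ m²/s².
v = 431.9 m/s.

v ≈ 432 m/s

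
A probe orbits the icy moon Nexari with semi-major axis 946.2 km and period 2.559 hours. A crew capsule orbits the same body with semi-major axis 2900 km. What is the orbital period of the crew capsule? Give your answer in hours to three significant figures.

Kepler's third law: T² ∝ a³, so T₂ = T₁ (a₂/a₁)^(3/2).
a₂/a₁ = 3.065, (a₂/a₁)^(3/2) = 5.366.
T₂ = 2.559 × 5.366 = 13.73 hours.

T₂ ≈ 13.7 hours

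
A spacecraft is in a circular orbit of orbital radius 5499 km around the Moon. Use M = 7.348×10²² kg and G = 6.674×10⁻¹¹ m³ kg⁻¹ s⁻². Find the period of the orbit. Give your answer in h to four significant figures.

μ = GM = 6.674×10⁻¹¹ × 7.348×10²² = 4.904×10¹² m³/s².
r = 5499 km = 5.499×10⁶ m.
Kepler's third law: T = 2π√(r³/μ) = 2π√((5.499×10⁶)³ / 4.904×10¹²).
r³/μ = 3.391×10⁷ s², so T = 2π × 5.823×10³ = 3.659×10⁴ s.
Converting: 3.659×10⁴ s ÷ 3600 = 10.16 h.

T ≈ 10.16 h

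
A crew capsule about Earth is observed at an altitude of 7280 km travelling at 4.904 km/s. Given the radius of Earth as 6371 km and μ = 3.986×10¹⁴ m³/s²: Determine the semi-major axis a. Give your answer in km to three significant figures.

a ≈ 11600 km

r = 6371 + 7280 = 13651 km = 1.365×10⁷ m.
Vis-viva rearranged: 1/a = 2/r − v²/μ = 1.465×10⁻⁷ − 6.033×10⁻⁸ = 8.618×10⁻⁸ m⁻¹.
a = 1.160×10⁷ m = 11604 km.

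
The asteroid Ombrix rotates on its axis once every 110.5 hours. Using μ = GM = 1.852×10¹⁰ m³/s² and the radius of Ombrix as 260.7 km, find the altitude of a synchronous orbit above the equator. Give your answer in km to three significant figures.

T = 110.5 hours = 3.978×10⁵ s.
A synchronous orbit has period T, so by Kepler's third law a = (μT²/4π²)^(1/3).
μT²/4π² = 1.852×10¹⁰ × (3.978×10⁵)² / 39.48 = 7.424×10¹⁹ m³.
a = 4.203×10⁶ m = 4202.8 km.
Altitude h = a − R = 4202.8 − 260.7 = 3942.1 km.

h_sync ≈ 3940 km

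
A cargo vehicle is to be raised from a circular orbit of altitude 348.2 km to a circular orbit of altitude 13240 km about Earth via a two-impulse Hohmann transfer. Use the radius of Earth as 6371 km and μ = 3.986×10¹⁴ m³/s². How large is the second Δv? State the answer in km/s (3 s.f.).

r₁ = 6371 + 348.2 = 6719.2 km = 6.7192×10⁶ m.
r₂ = 6371 + 13240 = 19611 km = 1.9611×10⁷ m.
Transfer ellipse a_t = (r₁ + r₂)/2 = 1.317×10⁷ m.
At r₁: circular v_c1 = √(μ/r₁) = 7702 m/s; transfer-perigee v_p = √[μ(2/r₁ − 1/a_t)] = 9400 m/s.
At r₂: circular v_c2 = √(μ/r₂) = 4508 m/s; transfer-apogee v_a = √[μ(2/r₂ − 1/a_t)] = 3221 m/s.
Δv₂ = v_c2 − v_a = 1288 m/s.
= 1.288 km/s.

Δv ≈ 1.29 km/s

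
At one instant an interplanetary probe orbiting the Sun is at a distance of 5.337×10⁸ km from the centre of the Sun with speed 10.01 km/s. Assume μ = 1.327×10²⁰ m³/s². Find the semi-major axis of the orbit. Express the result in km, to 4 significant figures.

a ≈ 3.342×10⁸ km

r = 5.337×10¹¹ m.
Vis-viva rearranged: 1/a = 2/r − v²/μ = 3.747×10⁻¹² − 7.551×10⁻¹³ = 2.992×10⁻¹² m⁻¹.
a = 3.342×10¹¹ m = 3.3419×10⁸ km.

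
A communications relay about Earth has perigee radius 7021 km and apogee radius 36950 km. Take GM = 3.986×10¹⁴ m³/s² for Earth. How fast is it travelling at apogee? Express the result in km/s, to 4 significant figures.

Semi-major axis a = (r_p + r_a)/2 = 21986 km = 2.199×10⁷ m.
Vis-viva: v² = μ(2/r − 1/a) = 3.986×10¹⁴ × (5.413×10⁻⁸ − 4.548×10⁻⁸) = 3.445×10⁶ m²/s².
v = 1856 m/s = 1.856 km/s.

v ≈ 1.856 km/s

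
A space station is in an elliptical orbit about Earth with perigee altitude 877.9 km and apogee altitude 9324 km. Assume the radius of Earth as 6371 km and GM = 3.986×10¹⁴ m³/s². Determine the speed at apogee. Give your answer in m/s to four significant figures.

v ≈ 4006 m/s

r_p = 6371 + 877.9 = 7248.9 km = 7.2489×10⁶ m.
r_a = 6371 + 9324 = 15695 km = 1.5695×10⁷ m.
Semi-major axis a = (r_p + r_a)/2 = 11472 km = 1.147×10⁷ m.
Vis-viva: v² = μ(2/r − 1/a) = 3.986×10¹⁴ × (1.274×10⁻⁷ − 8.717×10⁻⁸) = 1.605×10⁷ m²/s².
v = 4006 m/s.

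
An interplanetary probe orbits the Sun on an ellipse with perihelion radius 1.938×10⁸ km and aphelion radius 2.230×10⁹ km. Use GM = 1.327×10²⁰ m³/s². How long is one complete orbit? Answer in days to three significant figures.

Semi-major axis a = (r_p + r_a)/2 = (1.9380×10⁸ + 2.2300×10⁹)/2 = 1.2119×10⁹ km = 1.212×10¹² m.
By Kepler's third law T = 2π√(a³/μ) = 2π × 1.158×10⁸ = 7.277×10⁸ s.
= 8422 days.

T ≈ 8420 days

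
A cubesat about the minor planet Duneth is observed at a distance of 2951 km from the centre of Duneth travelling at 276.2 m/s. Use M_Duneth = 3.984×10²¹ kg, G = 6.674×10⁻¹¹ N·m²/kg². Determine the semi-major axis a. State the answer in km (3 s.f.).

μ = GM = 6.674×10⁻¹¹ × 3.984×10²¹ = 2.659×10¹¹ m³/s².
r = 2.951×10⁶ m.
Vis-viva rearranged: 1/a = 2/r − v²/μ = 6.777×10⁻⁷ − 2.869×10⁻⁷ = 3.908×10⁻⁷ m⁻¹.
a = 2.559×10⁶ m = 2558.7 km.

a ≈ 2560 km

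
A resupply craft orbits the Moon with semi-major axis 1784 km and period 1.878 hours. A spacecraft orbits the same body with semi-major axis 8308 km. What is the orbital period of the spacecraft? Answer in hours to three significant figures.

T₂ ≈ 18.9 hours

Kepler's third law: T² ∝ a³, so T₂ = T₁ (a₂/a₁)^(3/2).
a₂/a₁ = 4.657, (a₂/a₁)^(3/2) = 10.05.
T₂ = 1.878 × 10.05 = 18.87 hours.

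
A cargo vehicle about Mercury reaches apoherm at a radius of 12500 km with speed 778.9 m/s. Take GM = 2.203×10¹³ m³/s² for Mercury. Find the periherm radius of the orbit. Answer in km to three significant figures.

r_a = 1.250×10⁷ m.
Specific energy ε = v²/2 − μ/r = -1.459×10⁶ J/kg, so a = −μ/(2ε) = 7.549×10⁶ m.
The apsides satisfy r_p + r_a = 2a, so the periherm radius is 2a − r_a = 2.599×10⁶ m = 2598.8 km.

periherm radius ≈ 2600 km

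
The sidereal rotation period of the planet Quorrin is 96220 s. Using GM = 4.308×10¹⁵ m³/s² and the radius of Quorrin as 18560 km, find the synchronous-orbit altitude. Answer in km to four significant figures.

A synchronous orbit has period T, so by Kepler's third law a = (μT²/4π²)^(1/3).
μT²/4π² = 4.308×10¹⁵ × (9.622×10⁴)² / 39.48 = 1.010×10²⁴ m³.
a = 1.003×10⁸ m = 1.0034×10⁵ km.
Altitude h = a − R = 1.0034×10⁵ − 18560 = 81782 km.

h_sync ≈ 81780 km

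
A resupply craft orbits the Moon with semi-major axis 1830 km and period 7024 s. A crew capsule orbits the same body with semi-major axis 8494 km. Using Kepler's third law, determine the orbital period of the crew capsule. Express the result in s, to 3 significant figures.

T₂ ≈ 70200 s

Kepler's third law: T² ∝ a³, so T₂ = T₁ (a₂/a₁)^(3/2).
a₂/a₁ = 4.642, (a₂/a₁)^(3/2) = 10.00.
T₂ = 7024 × 10.00 = 70240 s.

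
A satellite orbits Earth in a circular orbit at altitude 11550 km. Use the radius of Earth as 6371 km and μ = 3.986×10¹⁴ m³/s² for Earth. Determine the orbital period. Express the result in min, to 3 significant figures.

T ≈ 398 min

r = 6371 + 11550 = 17921 km = 1.7921×10⁷ m.
Kepler's third law: T = 2π√(r³/μ) = 2π√((1.792×10⁷)³ / 3.986×10¹⁴).
r³/μ = 1.444×10⁷ s², so T = 2π × 3.800×10³ = 2.388×10⁴ s.
Converting: 2.388×10⁴ s ÷ 60.00 = 397.9 min.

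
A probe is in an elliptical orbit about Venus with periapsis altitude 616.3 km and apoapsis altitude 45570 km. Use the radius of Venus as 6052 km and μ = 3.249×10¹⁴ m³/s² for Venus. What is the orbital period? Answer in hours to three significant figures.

T ≈ 15.2 hours

r_p = 6052 + 616.3 = 6668.3 km = 6.6683×10⁶ m.
r_a = 6052 + 45570 = 51622 km = 5.1622×10⁷ m.
Semi-major axis a = (r_p + r_a)/2 = (6668.3 + 51622)/2 = 29145 km = 2.915×10⁷ m.
By Kepler's third law T = 2π√(a³/μ) = 2π × 8.729×10³ = 5.485×10⁴ s.
= 15.24 hours.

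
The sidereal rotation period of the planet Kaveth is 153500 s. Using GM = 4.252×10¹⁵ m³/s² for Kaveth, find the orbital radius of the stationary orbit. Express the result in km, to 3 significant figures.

r_sync ≈ 1.36×10⁵ km

A synchronous orbit has period T, so by Kepler's third law a = (μT²/4π²)^(1/3).
μT²/4π² = 4.252×10¹⁵ × (1.535×10⁵)² / 39.48 = 2.538×10²⁴ m³.
a = 1.364×10⁸ m = 1.3640×10⁵ km.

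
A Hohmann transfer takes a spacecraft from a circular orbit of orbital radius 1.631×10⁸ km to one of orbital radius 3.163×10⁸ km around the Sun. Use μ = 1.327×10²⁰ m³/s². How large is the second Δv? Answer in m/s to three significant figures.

r₁ = 1.631×10⁸ km = 1.631×10¹¹ m.
r₂ = 3.163×10⁸ km = 3.163×10¹¹ m.
Transfer ellipse a_t = (r₁ + r₂)/2 = 2.397×10¹¹ m.
At r₁: circular v_c1 = √(μ/r₁) = 28520 m/s; transfer-perihelion v_p = √[μ(2/r₁ − 1/a_t)] = 32770 m/s.
At r₂: circular v_c2 = √(μ/r₂) = 20480 m/s; transfer-aphelion v_a = √[μ(2/r₂ − 1/a_t)] = 16900 m/s.
Δv₂ = v_c2 − v_a = 3587 m/s.

Δv ≈ 3590 m/s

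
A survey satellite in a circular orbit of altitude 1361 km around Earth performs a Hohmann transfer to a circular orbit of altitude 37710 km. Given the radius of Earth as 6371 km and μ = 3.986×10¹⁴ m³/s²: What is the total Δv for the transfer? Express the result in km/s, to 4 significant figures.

r₁ = 6371 + 1361 = 7732.0 km = 7.7320×10⁶ m.
r₂ = 6371 + 37710 = 44081 km = 4.4081×10⁷ m.
Transfer ellipse a_t = (r₁ + r₂)/2 = 2.591×10⁷ m.
At r₁: circular v_c1 = √(μ/r₁) = 7180 m/s; transfer-perigee v_p = √[μ(2/r₁ − 1/a_t)] = 9366 m/s.
Δv₁ = v_p − v_c1 = 2186 m/s.
At r₂: circular v_c2 = √(μ/r₂) = 3007 m/s; transfer-apogee v_a = √[μ(2/r₂ − 1/a_t)] = 1643 m/s.
Δv₂ = v_c2 − v_a = 1364 m/s.
Total Δv = Δv₁ + Δv₂ = 3550 m/s = 3.550 km/s.

Δv_total ≈ 3.550 km/s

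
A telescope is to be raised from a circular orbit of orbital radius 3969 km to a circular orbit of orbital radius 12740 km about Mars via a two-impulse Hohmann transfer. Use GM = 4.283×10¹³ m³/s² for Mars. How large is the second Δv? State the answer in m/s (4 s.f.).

r₁ = 3969 km = 3.969×10⁶ m.
r₂ = 12740 km = 1.274×10⁷ m.
Transfer ellipse a_t = (r₁ + r₂)/2 = 8.354×10⁶ m.
At r₁: circular v_c1 = √(μ/r₁) = 3285 m/s; transfer-periapsis v_p = √[μ(2/r₁ − 1/a_t)] = 4057 m/s.
At r₂: circular v_c2 = √(μ/r₂) = 1834 m/s; transfer-apoapsis v_a = √[μ(2/r₂ − 1/a_t)] = 1264 m/s.
Δv₂ = v_c2 − v_a = 569.8 m/s.

Δv ≈ 569.8 m/s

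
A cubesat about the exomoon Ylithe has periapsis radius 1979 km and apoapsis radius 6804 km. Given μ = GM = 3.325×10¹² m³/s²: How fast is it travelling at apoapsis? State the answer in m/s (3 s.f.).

v ≈ 469 m/s

Semi-major axis a = (r_p + r_a)/2 = 4391.5 km = 4.392×10⁶ m.
Vis-viva: v² = μ(2/r − 1/a) = 3.325×10¹² × (2.939×10⁻⁷ − 2.277×10⁻⁷) = 2.202×10⁵ m²/s².
v = 469.3 m/s.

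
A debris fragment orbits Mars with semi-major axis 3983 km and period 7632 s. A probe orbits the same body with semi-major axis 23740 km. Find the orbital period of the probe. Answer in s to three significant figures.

T₂ ≈ 1.11×10⁵ s

Kepler's third law: T² ∝ a³, so T₂ = T₁ (a₂/a₁)^(3/2).
a₂/a₁ = 5.960, (a₂/a₁)^(3/2) = 14.55.
T₂ = 7632 × 14.55 = 1.111×10⁵ s.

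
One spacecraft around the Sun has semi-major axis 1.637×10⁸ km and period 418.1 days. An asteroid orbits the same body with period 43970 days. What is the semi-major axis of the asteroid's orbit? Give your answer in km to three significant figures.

a₂ ≈ 3.65×10⁹ km

Kepler's third law: a³ ∝ T², so a₂ = a₁ (T₂/T₁)^(2/3).
T₂/T₁ = 105.2, (T₂/T₁)^(2/3) = 22.28.
a₂ = 1.637×10⁸ × 22.28 = 3.647×10⁹ km.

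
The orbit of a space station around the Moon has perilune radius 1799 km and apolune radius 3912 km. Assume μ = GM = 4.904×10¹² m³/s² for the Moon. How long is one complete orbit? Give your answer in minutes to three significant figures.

Semi-major axis a = (r_p + r_a)/2 = (1799.0 + 3912.0)/2 = 2855.5 km = 2.856×10⁶ m.
By Kepler's third law T = 2π√(a³/μ) = 2π × 2.179×10³ = 1.369×10⁴ s.
= 228.2 minutes.

T ≈ 228 minutes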